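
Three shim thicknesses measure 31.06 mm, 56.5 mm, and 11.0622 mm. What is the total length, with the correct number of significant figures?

31.06 mm + 56.5 mm + 11.0622 mm = 98.6222 mm.
Addition/subtraction keeps the fewest decimal places: 31.06 → 2 decimal places, 56.5 → 1 decimal place, 11.0622 → 4 decimal places; limit is 1.
Rounded to 1 decimal place: 98.6 mm.

98.6 mm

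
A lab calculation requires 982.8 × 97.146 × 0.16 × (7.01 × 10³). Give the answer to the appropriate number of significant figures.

1.1 × 10⁸

982.8 × 97.146 × 0.16 × (7.01 × 10³) = 107084859.598…
Multiplication/division keeps the fewest significant figures: 982.8 → 4 s.f., 97.146 → 5 s.f., 0.16 → 2 s.f., 7.01 × 10³ → 3 s.f.; limit is 2.
Rounded to 2 significant figures: 1.1 × 10⁸.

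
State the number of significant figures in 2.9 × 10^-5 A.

2

2.9 × 10^-5: in scientific notation every digit of the coefficient is significant.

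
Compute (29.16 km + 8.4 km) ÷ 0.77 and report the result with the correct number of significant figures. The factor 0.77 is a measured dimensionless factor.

49 km

29.16 km + 8.4 km = 37.56 km; the sum is limited to 1 decimal place (3 s.f.).
Carrying full precision, 37.56 ÷ 0.77 = 48.7792207792… km; 0.77 has 2 s.f., so the result keeps min(3, 2) = 2 s.f.
Rounded to 2 significant figures: 49 km.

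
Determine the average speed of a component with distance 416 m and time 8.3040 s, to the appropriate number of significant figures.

50.1 m/s

average speed = 416 m ÷ 8.3040 s = 50.0963391137… m/s.
416 has 3 significant figures; 8.3040 has 5.
Division/multiplication keeps the fewest: 3 significant figures.
Rounded: 50.1 m/s.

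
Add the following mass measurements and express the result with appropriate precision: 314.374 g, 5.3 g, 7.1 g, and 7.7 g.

334.5 g

314.374 g + 5.3 g + 7.1 g + 7.7 g = 334.474 g.
Addition/subtraction keeps the fewest decimal places: 314.374 → 3 decimal places, 5.3 → 1 decimal place, 7.1 → 1 decimal place, 7.7 → 1 decimal place; limit is 1.
Rounded to 1 decimal place: 334.5 g.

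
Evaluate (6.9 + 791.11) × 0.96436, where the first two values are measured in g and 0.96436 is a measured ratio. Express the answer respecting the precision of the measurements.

769.6 g

6.9 g + 791.11 g = 798.01 g; the sum is limited to 1 decimal place (4 s.f.).
Carrying full precision, 798.01 × 0.96436 = 769.5689236 g; 0.96436 has 5 s.f., so the result keeps min(4, 5) = 4 s.f.
Rounded to 4 significant figures: 769.6 g.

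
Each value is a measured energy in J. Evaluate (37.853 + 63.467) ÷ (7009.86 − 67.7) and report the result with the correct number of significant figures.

0.014595

37.853 + 63.467 = 101.320, limited to 3 d.p. → 6 s.f.; 7009.86 − 67.7 = 6942.16, limited to 1 d.p. → 5 s.f.
Carrying full precision, 101.320 ÷ 6942.16 = 0.0145948811321…; keep min(6, 5) = 5 s.f.
Rounded to 5 significant figures: 0.014595.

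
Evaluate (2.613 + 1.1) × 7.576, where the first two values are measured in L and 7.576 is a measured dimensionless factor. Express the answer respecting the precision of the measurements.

2.613 L + 1.1 L = 3.713 L; the sum is limited to 1 decimal place (2 s.f.).
Carrying full precision, 3.713 × 7.576 = 28.129688 L; 7.576 has 4 s.f., so the result keeps min(2, 4) = 2 s.f.
Rounded to 2 significant figures: 28 L.

28 L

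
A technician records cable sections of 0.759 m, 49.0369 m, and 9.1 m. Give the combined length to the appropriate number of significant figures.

0.759 m + 49.0369 m + 9.1 m = 58.8959 m.
Addition/subtraction keeps the fewest decimal places: 0.759 → 3 decimal places, 49.0369 → 4 decimal places, 9.1 → 1 decimal place; limit is 1.
Rounded to 1 decimal place: 58.9 m.

58.9 m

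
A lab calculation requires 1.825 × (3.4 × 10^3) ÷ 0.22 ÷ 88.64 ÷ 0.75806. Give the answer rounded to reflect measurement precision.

4.2 × 10^2

1.825 × (3.4 × 10^3) ÷ 0.22 ÷ 88.64 ÷ 0.75806 = 419.745236751…
Multiplication/division keeps the fewest significant figures: 1.825 → 4 s.f., 3.4 × 10^3 → 2 s.f., 0.22 → 2 s.f., 88.64 → 4 s.f., 0.75806 → 5 s.f.; limit is 2.
Rounded to 2 significant figures: 4.2 × 10^2.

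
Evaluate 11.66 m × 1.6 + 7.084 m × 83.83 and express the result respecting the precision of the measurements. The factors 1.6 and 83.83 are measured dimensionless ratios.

11.66 × 1.6 = 18.656 → 19 m (2 s.f., last digit at the 10^0 place).
7.084 × 83.83 = 593.85172 → 593.9 m (4 s.f., last digit at the 10^-1 place).
Sum: 612.50772 m; keep the coarser place, 10^0.
Result: 613 m.

613 m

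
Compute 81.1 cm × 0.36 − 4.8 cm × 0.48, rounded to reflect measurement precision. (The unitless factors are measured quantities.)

81.1 × 0.36 = 29.196 → 29 cm (2 s.f., last digit at the 10^0 place).
4.8 × 0.48 = 2.304 → 2.3 cm (2 s.f., last digit at the 10^-1 place).
Difference: 26.892 cm; keep the coarser place, 10^0.
Result: 27 cm.

27 cm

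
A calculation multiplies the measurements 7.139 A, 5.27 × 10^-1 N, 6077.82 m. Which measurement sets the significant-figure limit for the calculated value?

5.27 × 10^-1 N

7.139 A → 4 s.f.; 5.27 × 10^-1 N → 3 s.f.; 6077.82 m → 6 s.f.
The fewest is 3 significant figures, from 5.27 × 10^-1 N.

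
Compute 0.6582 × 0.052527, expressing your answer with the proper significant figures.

0.6582 × 0.052527 = 0.0345732714
Multiplication/division keeps the fewest significant figures: 0.6582 → 4 s.f., 0.052527 → 5 s.f.; limit is 4.
Rounded to 4 significant figures: 0.03457.

0.03457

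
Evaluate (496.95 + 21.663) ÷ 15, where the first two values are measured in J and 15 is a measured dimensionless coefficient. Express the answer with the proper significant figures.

496.95 J + 21.663 J = 518.613 J; the sum is limited to 2 decimal places (5 s.f.).
Carrying full precision, 518.613 ÷ 15 = 34.5742 J; 15 has 2 s.f., so the result keeps min(5, 2) = 2 s.f.
Rounded to 2 significant figures: 35 J.

35 J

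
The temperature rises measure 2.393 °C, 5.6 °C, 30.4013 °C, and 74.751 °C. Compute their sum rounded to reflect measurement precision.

113.1 °C

2.393 °C + 5.6 °C + 30.4013 °C + 74.751 °C = 113.1453 °C.
Addition/subtraction keeps the fewest decimal places: 2.393 → 3 decimal places, 5.6 → 1 decimal place, 30.4013 → 4 decimal places, 74.751 → 3 decimal places; limit is 1.
Rounded to 1 decimal place: 113.1 °C.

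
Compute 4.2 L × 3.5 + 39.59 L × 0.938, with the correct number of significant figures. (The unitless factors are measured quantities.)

52 L

4.2 × 3.5 = 14.7 → 15 L (2 s.f., last digit at the 10^0 place).
39.59 × 0.938 = 37.13542 → 37.1 L (3 s.f., last digit at the 10^-1 place).
Sum: 51.83542 L; keep the coarser place, 10^0.
Result: 52 L.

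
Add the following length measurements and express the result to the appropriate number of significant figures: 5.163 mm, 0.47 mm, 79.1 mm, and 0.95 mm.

5.163 mm + 0.47 mm + 79.1 mm + 0.95 mm = 85.683 mm.
Addition/subtraction keeps the fewest decimal places: 5.163 → 3 decimal places, 0.47 → 2 decimal places, 79.1 → 1 decimal place, 0.95 → 2 decimal places; limit is 1.
Rounded to 1 decimal place: 85.7 mm.

85.7 mm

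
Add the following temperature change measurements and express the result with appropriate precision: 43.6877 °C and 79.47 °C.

43.6877 °C + 79.47 °C = 123.1577 °C.
Addition/subtraction keeps the fewest decimal places: 43.6877 → 4 decimal places, 79.47 → 2 decimal places; limit is 2.
Rounded to 2 decimal places: 123.16 °C.

123.16 °C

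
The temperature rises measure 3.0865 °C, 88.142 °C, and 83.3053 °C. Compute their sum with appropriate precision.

3.0865 °C + 88.142 °C + 83.3053 °C = 174.5338 °C.
Addition/subtraction keeps the fewest decimal places: 3.0865 → 4 decimal places, 88.142 → 3 decimal places, 83.3053 → 4 decimal places; limit is 3.
Rounded to 3 decimal places: 174.534 °C.

174.534 °C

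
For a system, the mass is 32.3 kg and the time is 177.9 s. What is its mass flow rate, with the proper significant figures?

mass flow rate = 32.3 kg ÷ 177.9 s = 0.18156267566… kg/s.
32.3 has 3 significant figures; 177.9 has 4.
Division/multiplication keeps the fewest: 3 significant figures.
Rounded: 0.182 kg/s.

0.182 kg/s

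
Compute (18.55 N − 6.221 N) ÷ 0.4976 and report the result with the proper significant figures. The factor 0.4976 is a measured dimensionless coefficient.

24.78 N

18.55 N − 6.221 N = 12.329 N; the difference is limited to 2 decimal places (4 s.f.).
Carrying full precision, 12.329 ÷ 0.4976 = 24.7769292605… N; 0.4976 has 4 s.f., so the result keeps min(4, 4) = 4 s.f.
Rounded to 4 significant figures: 24.78 N.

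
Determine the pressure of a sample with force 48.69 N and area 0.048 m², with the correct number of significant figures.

pressure = 48.69 N ÷ 0.048 m² = 1014.375 Pa.
48.69 has 4 significant figures; 0.048 has 2.
Division/multiplication keeps the fewest: 2 significant figures.
Rounded: 1.0 × 10^3 Pa.

1.0 × 10^3 Pa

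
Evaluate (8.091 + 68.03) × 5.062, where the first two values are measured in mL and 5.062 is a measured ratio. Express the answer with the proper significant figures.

385.3 mL

8.091 mL + 68.03 mL = 76.121 mL; the sum is limited to 2 decimal places (4 s.f.).
Carrying full precision, 76.121 × 5.062 = 385.324502 mL; 5.062 has 4 s.f., so the result keeps min(4, 4) = 4 s.f.
Rounded to 4 significant figures: 385.3 mL.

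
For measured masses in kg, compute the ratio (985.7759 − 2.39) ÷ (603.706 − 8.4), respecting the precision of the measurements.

985.7759 − 2.39 = 983.3859, limited to 2 d.p. → 5 s.f.; 603.706 − 8.4 = 595.306, limited to 1 d.p. → 4 s.f.
Carrying full precision, 983.3859 ÷ 595.306 = 1.65189986326…; keep min(5, 4) = 4 s.f.
Rounded to 4 significant figures: 1.652.

1.652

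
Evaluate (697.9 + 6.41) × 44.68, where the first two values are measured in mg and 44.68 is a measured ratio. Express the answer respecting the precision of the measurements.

697.9 mg + 6.41 mg = 704.31 mg; the sum is limited to 1 decimal place (4 s.f.).
Carrying full precision, 704.31 × 44.68 = 31468.5708 mg; 44.68 has 4 s.f., so the result keeps min(4, 4) = 4 s.f.
Rounded to 4 significant figures: 3.147 × 10⁴ mg.

3.147 × 10⁴ mg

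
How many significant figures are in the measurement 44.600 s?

44.600: trailing zeros after a decimal point are significant.

5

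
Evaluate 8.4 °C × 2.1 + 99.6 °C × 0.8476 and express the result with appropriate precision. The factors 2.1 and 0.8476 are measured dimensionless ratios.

8.4 × 2.1 = 17.64 → 18 °C (2 s.f., last digit at the 10^0 place).
99.6 × 0.8476 = 84.42096 → 84.4 °C (3 s.f., last digit at the 10^-1 place).
Sum: 102.06096 °C; keep the coarser place, 10^0.
Result: 1.02 × 10^2 °C.

1.02 × 10^2 °C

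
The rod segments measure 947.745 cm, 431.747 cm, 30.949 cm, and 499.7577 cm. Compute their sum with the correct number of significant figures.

1.910199 × 10³ cm

947.745 cm + 431.747 cm + 30.949 cm + 499.7577 cm = 1910.1987 cm.
Addition/subtraction keeps the fewest decimal places: 947.745 → 3 decimal places, 431.747 → 3 decimal places, 30.949 → 3 decimal places, 499.7577 → 4 decimal places; limit is 3.
Rounded to 3 decimal places: 1.910199 × 10³ cm.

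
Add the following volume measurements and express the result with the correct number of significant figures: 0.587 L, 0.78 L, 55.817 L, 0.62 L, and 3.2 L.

0.587 L + 0.78 L + 55.817 L + 0.62 L + 3.2 L = 61.004 L.
Addition/subtraction keeps the fewest decimal places: 0.587 → 3 decimal places, 0.78 → 2 decimal places, 55.817 → 3 decimal places, 0.62 → 2 decimal places, 3.2 → 1 decimal place; limit is 1.
Rounded to 1 decimal place: 61.0 L.

61.0 L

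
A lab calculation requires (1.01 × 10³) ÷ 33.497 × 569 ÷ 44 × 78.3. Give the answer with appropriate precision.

3.1 × 10⁴

(1.01 × 10³) ÷ 33.497 × 569 ÷ 44 × 78.3 = 30530.7035637…
Multiplication/division keeps the fewest significant figures: 1.01 × 10³ → 3 s.f., 33.497 → 5 s.f., 569 → 3 s.f., 44 → 2 s.f., 78.3 → 3 s.f.; limit is 2.
Rounded to 2 significant figures: 3.1 × 10⁴.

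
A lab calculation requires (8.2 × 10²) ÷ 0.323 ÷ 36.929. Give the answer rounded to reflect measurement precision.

(8.2 × 10²) ÷ 0.323 ÷ 36.929 = 68.7454220369…
Multiplication/division keeps the fewest significant figures: 8.2 × 10² → 2 s.f., 0.323 → 3 s.f., 36.929 → 5 s.f.; limit is 2.
Rounded to 2 significant figures: 69.

69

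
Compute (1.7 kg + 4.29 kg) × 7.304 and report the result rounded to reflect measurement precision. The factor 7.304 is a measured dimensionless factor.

1.7 kg + 4.29 kg = 5.99 kg; the sum is limited to 1 decimal place (2 s.f.).
Carrying full precision, 5.99 × 7.304 = 43.75096 kg; 7.304 has 4 s.f., so the result keeps min(2, 4) = 2 s.f.
Rounded to 2 significant figures: 44 kg.

44 kg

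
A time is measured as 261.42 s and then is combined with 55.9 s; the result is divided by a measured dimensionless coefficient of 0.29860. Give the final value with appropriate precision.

1063 s

261.42 s + 55.9 s = 317.32 s; the sum is limited to 1 decimal place (4 s.f.).
Carrying full precision, 317.32 ÷ 0.29860 = 1062.6925653… s; 0.29860 has 5 s.f., so the result keeps min(4, 5) = 4 s.f.
Rounded to 4 significant figures: 1063 s.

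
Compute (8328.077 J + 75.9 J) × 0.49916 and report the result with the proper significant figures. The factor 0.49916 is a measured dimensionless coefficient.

4194.9 J

8328.077 J + 75.9 J = 8403.977 J; the sum is limited to 1 decimal place (5 s.f.).
Carrying full precision, 8403.977 × 0.49916 = 4194.92915932 J; 0.49916 has 5 s.f., so the result keeps min(5, 5) = 5 s.f.
Rounded to 5 significant figures: 4194.9 J.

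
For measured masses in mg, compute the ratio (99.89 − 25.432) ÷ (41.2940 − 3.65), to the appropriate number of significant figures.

99.89 − 25.432 = 74.458, limited to 2 d.p. → 4 s.f.; 41.2940 − 3.65 = 37.6440, limited to 2 d.p. → 4 s.f.
Carrying full precision, 74.458 ÷ 37.6440 = 1.97795133355…; keep min(4, 4) = 4 s.f.
Rounded to 4 significant figures: 1.978.

1.978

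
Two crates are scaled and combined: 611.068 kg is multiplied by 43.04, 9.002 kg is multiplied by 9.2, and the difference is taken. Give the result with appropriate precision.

611.068 × 43.04 = 26300.36672 → 2.630 × 10⁴ kg (4 s.f., last digit at the 10^1 place).
9.002 × 9.2 = 82.8184 → 83 kg (2 s.f., last digit at the 10^0 place).
Difference: 26217.54832 kg; keep the coarser place, 10^1.
Result: 2.622 × 10⁴ kg.

2.622 × 10⁴ kg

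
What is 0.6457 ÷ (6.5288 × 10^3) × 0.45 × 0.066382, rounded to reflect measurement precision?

3.0 × 10^-6

0.6457 ÷ (6.5288 × 10^3) × 0.45 × 0.066382 = 0.00000295433859668…
Multiplication/division keeps the fewest significant figures: 0.6457 → 4 s.f., 6.5288 × 10^3 → 5 s.f., 0.45 → 2 s.f., 0.066382 → 5 s.f.; limit is 2.
Rounded to 2 significant figures: 3.0 × 10^-6.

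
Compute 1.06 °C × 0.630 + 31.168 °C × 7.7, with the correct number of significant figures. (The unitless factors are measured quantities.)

1.06 × 0.630 = 0.6678 → 0.668 °C (3 s.f., last digit at the 10^-3 place).
31.168 × 7.7 = 239.9936 → 2.4 × 10² °C (2 s.f., last digit at the 10^1 place).
Sum: 240.6614 °C; keep the coarser place, 10^1.
Result: 2.4 × 10² °C.

2.4 × 10² °C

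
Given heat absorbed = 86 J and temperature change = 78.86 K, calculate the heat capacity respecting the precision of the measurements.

1.1 J/K

heat capacity = 86 J ÷ 78.86 K = 1.09054019782… J/K.
86 has 2 significant figures; 78.86 has 4.
Division/multiplication keeps the fewest: 2 significant figures.
Rounded: 1.1 J/K.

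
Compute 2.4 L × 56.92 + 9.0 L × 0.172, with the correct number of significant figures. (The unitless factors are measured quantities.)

2.4 × 56.92 = 136.608 → 1.4 × 10² L (2 s.f., last digit at the 10^1 place).
9.0 × 0.172 = 1.548 → 1.5 L (2 s.f., last digit at the 10^-1 place).
Sum: 138.156 L; keep the coarser place, 10^1.
Result: 1.4 × 10² L.

1.4 × 10² L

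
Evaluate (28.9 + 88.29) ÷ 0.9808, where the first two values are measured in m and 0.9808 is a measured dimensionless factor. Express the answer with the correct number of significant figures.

119.5 m

28.9 m + 88.29 m = 117.19 m; the sum is limited to 1 decimal place (4 s.f.).
Carrying full precision, 117.19 ÷ 0.9808 = 119.484094617… m; 0.9808 has 4 s.f., so the result keeps min(4, 4) = 4 s.f.
Rounded to 4 significant figures: 119.5 m.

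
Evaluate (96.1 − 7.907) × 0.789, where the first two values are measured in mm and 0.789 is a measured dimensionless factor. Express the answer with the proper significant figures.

69.6 mm

96.1 mm − 7.907 mm = 88.193 mm; the difference is limited to 1 decimal place (3 s.f.).
Carrying full precision, 88.193 × 0.789 = 69.584277 mm; 0.789 has 3 s.f., so the result keeps min(3, 3) = 3 s.f.
Rounded to 3 significant figures: 69.6 mm.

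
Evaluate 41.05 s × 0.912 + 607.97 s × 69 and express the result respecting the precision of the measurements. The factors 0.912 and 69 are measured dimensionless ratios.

4.2 × 10^4 s

41.05 × 0.912 = 37.4376 → 37.4 s (3 s.f., last digit at the 10^-1 place).
607.97 × 69 = 41949.93 → 4.2 × 10^4 s (2 s.f., last digit at the 10^3 place).
Sum: 41987.3676 s; keep the coarser place, 10^3.
Result: 4.2 × 10^4 s.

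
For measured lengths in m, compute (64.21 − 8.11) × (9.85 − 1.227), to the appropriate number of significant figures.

484 m²

64.21 − 8.11 = 56.10, limited to 2 d.p. → 4 s.f.; 9.85 − 1.227 = 8.623, limited to 2 d.p. → 3 s.f.
Carrying full precision, 56.10 × 8.623 = 483.7503; keep min(4, 3) = 3 s.f.
Rounded to 3 significant figures: 484 m².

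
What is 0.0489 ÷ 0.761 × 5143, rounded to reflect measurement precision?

0.0489 ÷ 0.761 × 5143 = 330.476609724…
Multiplication/division keeps the fewest significant figures: 0.0489 → 3 s.f., 0.761 → 3 s.f., 5143 → 4 s.f.; limit is 3.
Rounded to 3 significant figures: 330.

330.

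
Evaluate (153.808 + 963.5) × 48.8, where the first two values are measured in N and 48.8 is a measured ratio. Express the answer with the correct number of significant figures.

153.808 N + 963.5 N = 1117.308 N; the sum is limited to 1 decimal place (5 s.f.).
Carrying full precision, 1117.308 × 48.8 = 54524.6304 N; 48.8 has 3 s.f., so the result keeps min(5, 3) = 3 s.f.
Rounded to 3 significant figures: 5.45 × 10^4 N.

5.45 × 10^4 N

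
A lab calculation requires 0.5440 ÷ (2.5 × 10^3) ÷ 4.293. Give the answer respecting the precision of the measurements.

0.5440 ÷ (2.5 × 10^3) ÷ 4.293 = 0.0000506871651526…
Multiplication/division keeps the fewest significant figures: 0.5440 → 4 s.f., 2.5 × 10^3 → 2 s.f., 4.293 → 4 s.f.; limit is 2.
Rounded to 2 significant figures: 5.1 × 10^-5.

5.1 × 10^-5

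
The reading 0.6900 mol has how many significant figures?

4

0.6900: leading zeros are not significant; trailing zeros after a decimal point are significant.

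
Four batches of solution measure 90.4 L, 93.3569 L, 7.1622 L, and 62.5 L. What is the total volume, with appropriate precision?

253.4 L

90.4 L + 93.3569 L + 7.1622 L + 62.5 L = 253.4191 L.
Addition/subtraction keeps the fewest decimal places: 90.4 → 1 decimal place, 93.3569 → 4 decimal places, 7.1622 → 4 decimal places, 62.5 → 1 decimal place; limit is 1.
Rounded to 1 decimal place: 253.4 L.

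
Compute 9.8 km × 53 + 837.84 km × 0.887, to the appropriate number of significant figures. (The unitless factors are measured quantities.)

9.8 × 53 = 519.4 → 5.2 × 10^2 km (2 s.f., last digit at the 10^1 place).
837.84 × 0.887 = 743.16408 → 743 km (3 s.f., last digit at the 10^0 place).
Sum: 1262.56408 km; keep the coarser place, 10^1.
Result: 1.26 × 10^3 km.

1.26 × 10^3 km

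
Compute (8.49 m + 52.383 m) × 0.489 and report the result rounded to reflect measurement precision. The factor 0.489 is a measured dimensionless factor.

29.8 m

8.49 m + 52.383 m = 60.873 m; the sum is limited to 2 decimal places (4 s.f.).
Carrying full precision, 60.873 × 0.489 = 29.766897 m; 0.489 has 3 s.f., so the result keeps min(4, 3) = 3 s.f.
Rounded to 3 significant figures: 29.8 m.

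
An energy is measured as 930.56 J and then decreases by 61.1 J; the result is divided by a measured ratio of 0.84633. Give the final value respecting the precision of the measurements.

1027 J

930.56 J − 61.1 J = 869.46 J; the difference is limited to 1 decimal place (4 s.f.).
Carrying full precision, 869.46 ÷ 0.84633 = 1027.32976499… J; 0.84633 has 5 s.f., so the result keeps min(4, 5) = 4 s.f.
Rounded to 4 significant figures: 1027 J.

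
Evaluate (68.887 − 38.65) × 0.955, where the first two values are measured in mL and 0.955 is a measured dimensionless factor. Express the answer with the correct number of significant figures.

68.887 mL − 38.65 mL = 30.237 mL; the difference is limited to 2 decimal places (4 s.f.).
Carrying full precision, 30.237 × 0.955 = 28.876335 mL; 0.955 has 3 s.f., so the result keeps min(4, 3) = 3 s.f.
Rounded to 3 significant figures: 28.9 mL.

28.9 mL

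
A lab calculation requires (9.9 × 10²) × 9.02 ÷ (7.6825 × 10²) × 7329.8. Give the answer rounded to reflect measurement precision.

(9.9 × 10²) × 9.02 ÷ (7.6825 × 10²) × 7329.8 = 85198.3703742…
Multiplication/division keeps the fewest significant figures: 9.9 × 10² → 2 s.f., 9.02 → 3 s.f., 7.6825 × 10² → 5 s.f., 7329.8 → 5 s.f.; limit is 2.
Rounded to 2 significant figures: 8.5 × 10⁴.

8.5 × 10⁴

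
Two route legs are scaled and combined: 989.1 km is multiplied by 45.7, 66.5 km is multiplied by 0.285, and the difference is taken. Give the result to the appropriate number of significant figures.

4.52 × 10^4 km

989.1 × 45.7 = 45201.87 → 4.52 × 10^4 km (3 s.f., last digit at the 10^2 place).
66.5 × 0.285 = 18.9525 → 19.0 km (3 s.f., last digit at the 10^-1 place).
Difference: 45182.9175 km; keep the coarser place, 10^2.
Result: 4.52 × 10^4 km.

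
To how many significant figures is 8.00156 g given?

8.00156: zeros between nonzero digits are significant.

6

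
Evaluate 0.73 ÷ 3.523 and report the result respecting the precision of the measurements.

2.1 × 10⁻¹

0.73 ÷ 3.523 = 0.207209764405…
Multiplication/division keeps the fewest significant figures: 0.73 → 2 s.f., 3.523 → 4 s.f.; limit is 2.
Rounded to 2 significant figures: 2.1 × 10⁻¹.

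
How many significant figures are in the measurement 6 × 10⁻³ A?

6 × 10⁻³: in scientific notation every digit of the coefficient is significant.

1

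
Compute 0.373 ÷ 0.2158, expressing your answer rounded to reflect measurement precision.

0.373 ÷ 0.2158 = 1.72845227062…
Multiplication/division keeps the fewest significant figures: 0.373 → 3 s.f., 0.2158 → 4 s.f.; limit is 3.
Rounded to 3 significant figures: 1.73.

1.73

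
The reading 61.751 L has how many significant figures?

5

61.751: every digit is nonzero and significant.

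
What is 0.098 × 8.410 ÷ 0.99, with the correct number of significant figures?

0.098 × 8.410 ÷ 0.99 = 0.832505050505…
Multiplication/division keeps the fewest significant figures: 0.098 → 2 s.f., 8.410 → 4 s.f., 0.99 → 2 s.f.; limit is 2.
Rounded to 2 significant figures: 8.3 × 10⁻¹.

8.3 × 10⁻¹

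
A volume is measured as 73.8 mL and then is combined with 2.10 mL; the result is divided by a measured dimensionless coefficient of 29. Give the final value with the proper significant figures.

2.6 mL

73.8 mL + 2.10 mL = 75.90 mL; the sum is limited to 1 decimal place (3 s.f.).
Carrying full precision, 75.90 ÷ 29 = 2.61724137931… mL; 29 has 2 s.f., so the result keeps min(3, 2) = 2 s.f.
Rounded to 2 significant figures: 2.6 mL.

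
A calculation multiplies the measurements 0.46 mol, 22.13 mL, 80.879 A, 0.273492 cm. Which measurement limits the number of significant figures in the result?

0.46 mol

0.46 mol → 2 s.f.; 22.13 mL → 4 s.f.; 80.879 A → 5 s.f.; 0.273492 cm → 6 s.f.
The fewest is 2 significant figures, from 0.46 mol.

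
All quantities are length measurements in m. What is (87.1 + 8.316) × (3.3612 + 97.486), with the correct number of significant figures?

9.62 × 10^3 m²

87.1 + 8.316 = 95.416, limited to 1 d.p. → 3 s.f.; 3.3612 + 97.486 = 100.8472, limited to 3 d.p. → 6 s.f.
Carrying full precision, 95.416 × 100.8472 = 9622.4364352; keep min(3, 6) = 3 s.f.
Rounded to 3 significant figures: 9.62 × 10^3 m².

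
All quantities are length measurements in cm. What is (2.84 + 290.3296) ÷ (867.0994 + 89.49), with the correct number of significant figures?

3.0647 × 10⁻¹

2.84 + 290.3296 = 293.1696, limited to 2 d.p. → 5 s.f.; 867.0994 + 89.49 = 956.5894, limited to 2 d.p. → 5 s.f.
Carrying full precision, 293.1696 ÷ 956.5894 = 0.306473812066…; keep min(5, 5) = 5 s.f.
Rounded to 5 significant figures: 3.0647 × 10⁻¹.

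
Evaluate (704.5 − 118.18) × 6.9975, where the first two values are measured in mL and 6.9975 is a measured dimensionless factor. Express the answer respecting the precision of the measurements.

4103 mL

704.5 mL − 118.18 mL = 586.32 mL; the difference is limited to 1 decimal place (4 s.f.).
Carrying full precision, 586.32 × 6.9975 = 4102.7742 mL; 6.9975 has 5 s.f., so the result keeps min(4, 5) = 4 s.f.
Rounded to 4 significant figures: 4103 mL.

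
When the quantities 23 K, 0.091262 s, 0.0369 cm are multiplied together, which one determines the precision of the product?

23 K

23 K → 2 s.f.; 0.091262 s → 5 s.f.; 0.0369 cm → 3 s.f.
The fewest is 2 significant figures, from 23 K.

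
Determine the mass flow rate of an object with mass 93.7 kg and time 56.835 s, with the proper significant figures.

mass flow rate = 93.7 kg ÷ 56.835 s = 1.64863200493… kg/s.
93.7 has 3 significant figures; 56.835 has 5.
Division/multiplication keeps the fewest: 3 significant figures.
Rounded: 1.65 kg/s.

1.65 kg/s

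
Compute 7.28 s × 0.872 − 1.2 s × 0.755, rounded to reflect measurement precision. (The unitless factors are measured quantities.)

7.28 × 0.872 = 6.34816 → 6.35 s (3 s.f., last digit at the 10^-2 place).
1.2 × 0.755 = 0.906 → 0.91 s (2 s.f., last digit at the 10^-2 place).
Difference: 5.44216 s; keep the coarser place, 10^-2.
Result: 5.44 s.

5.44 s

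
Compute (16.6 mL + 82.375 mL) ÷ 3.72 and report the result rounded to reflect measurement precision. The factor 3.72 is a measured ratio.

26.6 mL

16.6 mL + 82.375 mL = 98.975 mL; the sum is limited to 1 decimal place (3 s.f.).
Carrying full precision, 98.975 ÷ 3.72 = 26.6061827957… mL; 3.72 has 3 s.f., so the result keeps min(3, 3) = 3 s.f.
Rounded to 3 significant figures: 26.6 mL.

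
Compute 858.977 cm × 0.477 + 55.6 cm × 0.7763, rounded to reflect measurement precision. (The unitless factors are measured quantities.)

858.977 × 0.477 = 409.732029 → 4.10 × 10² cm (3 s.f., last digit at the 10^0 place).
55.6 × 0.7763 = 43.16228 → 43.2 cm (3 s.f., last digit at the 10^-1 place).
Sum: 452.894309 cm; keep the coarser place, 10^0.
Result: 453 cm.

453 cm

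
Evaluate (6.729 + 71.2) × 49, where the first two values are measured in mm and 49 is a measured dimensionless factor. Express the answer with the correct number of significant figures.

3.8 × 10³ mm

6.729 mm + 71.2 mm = 77.929 mm; the sum is limited to 1 decimal place (3 s.f.).
Carrying full precision, 77.929 × 49 = 3818.521 mm; 49 has 2 s.f., so the result keeps min(3, 2) = 2 s.f.
Rounded to 2 significant figures: 3.8 × 10³ mm.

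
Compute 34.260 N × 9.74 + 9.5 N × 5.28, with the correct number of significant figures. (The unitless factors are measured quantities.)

384 N

34.260 × 9.74 = 333.6924 → 334 N (3 s.f., last digit at the 10^0 place).
9.5 × 5.28 = 50.16 → 50. N (2 s.f., last digit at the 10^0 place).
Sum: 383.8524 N; keep the coarser place, 10^0.
Result: 384 N.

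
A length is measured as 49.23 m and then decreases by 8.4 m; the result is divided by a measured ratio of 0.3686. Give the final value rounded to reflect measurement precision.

49.23 m − 8.4 m = 40.83 m; the difference is limited to 1 decimal place (3 s.f.).
Carrying full precision, 40.83 ÷ 0.3686 = 110.770482908… m; 0.3686 has 4 s.f., so the result keeps min(3, 4) = 3 s.f.
Rounded to 3 significant figures: 111 m.

111 m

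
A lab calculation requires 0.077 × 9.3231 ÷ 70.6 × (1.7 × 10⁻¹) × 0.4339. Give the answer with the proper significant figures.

0.077 × 9.3231 ÷ 70.6 × (1.7 × 10⁻¹) × 0.4339 = 0.00075004088595…
Multiplication/division keeps the fewest significant figures: 0.077 → 2 s.f., 9.3231 → 5 s.f., 70.6 → 3 s.f., 1.7 × 10⁻¹ → 2 s.f., 0.4339 → 4 s.f.; limit is 2.
Rounded to 2 significant figures: 7.5 × 10⁻⁴.

7.5 × 10⁻⁴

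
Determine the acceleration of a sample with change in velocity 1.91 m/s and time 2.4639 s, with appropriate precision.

7.75 × 10^-1 m/s²

acceleration = 1.91 m/s ÷ 2.4639 s = 0.77519379845… m/s².
1.91 has 3 significant figures; 2.4639 has 5.
Division/multiplication keeps the fewest: 3 significant figures.
Rounded: 7.75 × 10^-1 m/s².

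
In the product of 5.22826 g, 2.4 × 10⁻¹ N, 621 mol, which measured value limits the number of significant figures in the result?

2.4 × 10⁻¹ N

5.22826 g → 6 s.f.; 2.4 × 10⁻¹ N → 2 s.f.; 621 mol → 3 s.f.
The fewest is 2 significant figures, from 2.4 × 10⁻¹ N.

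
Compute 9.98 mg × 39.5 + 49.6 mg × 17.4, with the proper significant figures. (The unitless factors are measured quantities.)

1257 mg

9.98 × 39.5 = 394.21 → 394 mg (3 s.f., last digit at the 10^0 place).
49.6 × 17.4 = 863.04 → 863 mg (3 s.f., last digit at the 10^0 place).
Sum: 1257.25 mg; keep the coarser place, 10^0.
Result: 1257 mg.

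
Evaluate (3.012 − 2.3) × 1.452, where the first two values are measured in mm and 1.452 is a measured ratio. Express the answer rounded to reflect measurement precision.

3.012 mm − 2.3 mm = 0.712 mm; the difference is limited to 1 decimal place (1 s.f.).
Carrying full precision, 0.712 × 1.452 = 1.033824 mm; 1.452 has 4 s.f., so the result keeps min(1, 4) = 1 s.f.
Rounded to 1 significant figure: 1 mm.

1 mm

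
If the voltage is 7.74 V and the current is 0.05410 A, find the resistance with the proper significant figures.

resistance = 7.74 V ÷ 0.05410 A = 143.068391867… Ω.
7.74 has 3 significant figures; 0.05410 has 4.
Division/multiplication keeps the fewest: 3 significant figures.
Rounded: 143 Ω.

143 Ω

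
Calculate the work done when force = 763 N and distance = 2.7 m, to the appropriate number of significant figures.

work done = 763 N × 2.7 m = 2060.1 J.
763 has 3 significant figures; 2.7 has 2.
Division/multiplication keeps the fewest: 2 significant figures.
Rounded: 2.1 × 10^3 J.

2.1 × 10^3 J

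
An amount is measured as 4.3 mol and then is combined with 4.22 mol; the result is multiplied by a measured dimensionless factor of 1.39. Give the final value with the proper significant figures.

12 mol

4.3 mol + 4.22 mol = 8.52 mol; the sum is limited to 1 decimal place (2 s.f.).
Carrying full precision, 8.52 × 1.39 = 11.8428 mol; 1.39 has 3 s.f., so the result keeps min(2, 3) = 2 s.f.
Rounded to 2 significant figures: 12 mol.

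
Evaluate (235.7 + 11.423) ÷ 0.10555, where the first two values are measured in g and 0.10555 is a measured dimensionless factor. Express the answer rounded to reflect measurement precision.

2341 g

235.7 g + 11.423 g = 247.123 g; the sum is limited to 1 decimal place (4 s.f.).
Carrying full precision, 247.123 ÷ 0.10555 = 2341.28848887… g; 0.10555 has 5 s.f., so the result keeps min(4, 5) = 4 s.f.
Rounded to 4 significant figures: 2341 g.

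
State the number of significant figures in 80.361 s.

80.361: zeros between nonzero digits are significant.

5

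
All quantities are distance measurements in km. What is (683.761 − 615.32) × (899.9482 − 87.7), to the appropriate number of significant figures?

683.761 − 615.32 = 68.441, limited to 2 d.p. → 4 s.f.; 899.9482 − 87.7 = 812.2482, limited to 1 d.p. → 4 s.f.
Carrying full precision, 68.441 × 812.2482 = 55591.0790562; keep min(4, 4) = 4 s.f.
Rounded to 4 significant figures: 5.559 × 10^4 km².

5.559 × 10^4 km²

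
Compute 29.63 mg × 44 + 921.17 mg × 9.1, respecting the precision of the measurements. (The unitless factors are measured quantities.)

29.63 × 44 = 1303.72 → 1.3 × 10³ mg (2 s.f., last digit at the 10^2 place).
921.17 × 9.1 = 8382.647 → 8.4 × 10³ mg (2 s.f., last digit at the 10^2 place).
Sum: 9686.367 mg; keep the coarser place, 10^2.
Result: 9.7 × 10³ mg.

9.7 × 10³ mg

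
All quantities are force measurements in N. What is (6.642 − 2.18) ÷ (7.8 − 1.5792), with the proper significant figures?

6.642 − 2.18 = 4.462, limited to 2 d.p. → 3 s.f.; 7.8 − 1.5792 = 6.2208, limited to 1 d.p. → 2 s.f.
Carrying full precision, 4.462 ÷ 6.2208 = 0.717271090535…; keep min(3, 2) = 2 s.f.
Rounded to 2 significant figures: 0.72.

0.72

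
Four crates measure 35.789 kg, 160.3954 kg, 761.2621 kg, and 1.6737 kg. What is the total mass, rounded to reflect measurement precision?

959.120 kg

35.789 kg + 160.3954 kg + 761.2621 kg + 1.6737 kg = 959.1202 kg.
Addition/subtraction keeps the fewest decimal places: 35.789 → 3 decimal places, 160.3954 → 4 decimal places, 761.2621 → 4 decimal places, 1.6737 → 4 decimal places; limit is 3.
Rounded to 3 decimal places: 959.120 kg.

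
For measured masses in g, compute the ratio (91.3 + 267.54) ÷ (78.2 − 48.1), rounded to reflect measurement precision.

11.9

91.3 + 267.54 = 358.84, limited to 1 d.p. → 4 s.f.; 78.2 − 48.1 = 30.1, limited to 1 d.p. → 3 s.f.
Carrying full precision, 358.84 ÷ 30.1 = 11.9215946844…; keep min(4, 3) = 3 s.f.
Rounded to 3 significant figures: 11.9.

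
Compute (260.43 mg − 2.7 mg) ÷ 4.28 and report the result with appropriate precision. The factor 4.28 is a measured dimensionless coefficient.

60.2 mg

260.43 mg − 2.7 mg = 257.73 mg; the difference is limited to 1 decimal place (4 s.f.).
Carrying full precision, 257.73 ÷ 4.28 = 60.2172897196… mg; 4.28 has 3 s.f., so the result keeps min(4, 3) = 3 s.f.
Rounded to 3 significant figures: 60.2 mg.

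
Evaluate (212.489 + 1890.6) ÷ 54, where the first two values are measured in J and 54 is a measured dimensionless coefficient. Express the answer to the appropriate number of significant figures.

39 J

212.489 J + 1890.6 J = 2103.089 J; the sum is limited to 1 decimal place (5 s.f.).
Carrying full precision, 2103.089 ÷ 54 = 38.9460925926… J; 54 has 2 s.f., so the result keeps min(5, 2) = 2 s.f.
Rounded to 2 significant figures: 39 J.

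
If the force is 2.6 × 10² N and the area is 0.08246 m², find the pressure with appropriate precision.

3.2 × 10³ Pa

pressure = 2.6 × 10² N ÷ 0.08246 m² = 3153.04390007… Pa.
2.6 × 10² has 2 significant figures; 0.08246 has 4.
Division/multiplication keeps the fewest: 2 significant figures.
Rounded: 3.2 × 10³ Pa.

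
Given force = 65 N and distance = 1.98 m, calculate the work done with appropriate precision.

1.3 × 10^2 J

work done = 65 N × 1.98 m = 128.7 J.
65 has 2 significant figures; 1.98 has 3.
Division/multiplication keeps the fewest: 2 significant figures.
Rounded: 1.3 × 10^2 J.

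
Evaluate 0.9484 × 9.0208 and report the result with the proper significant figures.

8.555

0.9484 × 9.0208 = 8.55532672
Multiplication/division keeps the fewest significant figures: 0.9484 → 4 s.f., 9.0208 → 5 s.f.; limit is 4.
Rounded to 4 significant figures: 8.555.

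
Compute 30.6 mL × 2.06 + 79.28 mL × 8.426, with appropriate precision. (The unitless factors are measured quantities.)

30.6 × 2.06 = 63.036 → 63.0 mL (3 s.f., last digit at the 10^-1 place).
79.28 × 8.426 = 668.01328 → 668.0 mL (4 s.f., last digit at the 10^-1 place).
Sum: 731.04928 mL; keep the coarser place, 10^-1.
Result: 731.0 mL.

731.0 mL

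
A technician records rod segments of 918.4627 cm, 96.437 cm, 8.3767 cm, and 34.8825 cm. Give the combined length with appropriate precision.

918.4627 cm + 96.437 cm + 8.3767 cm + 34.8825 cm = 1058.1589 cm.
Addition/subtraction keeps the fewest decimal places: 918.4627 → 4 decimal places, 96.437 → 3 decimal places, 8.3767 → 4 decimal places, 34.8825 → 4 decimal places; limit is 3.
Rounded to 3 decimal places: 1058.159 cm.

1058.159 cm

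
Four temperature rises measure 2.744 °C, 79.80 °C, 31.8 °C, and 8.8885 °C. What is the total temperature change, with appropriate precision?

2.744 °C + 79.80 °C + 31.8 °C + 8.8885 °C = 123.2325 °C.
Addition/subtraction keeps the fewest decimal places: 2.744 → 3 decimal places, 79.80 → 2 decimal places, 31.8 → 1 decimal place, 8.8885 → 4 decimal places; limit is 1.
Rounded to 1 decimal place: 123.2 °C.

123.2 °C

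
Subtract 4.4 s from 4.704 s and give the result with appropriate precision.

4.704 s − 4.4 s = 0.304 s.
Addition/subtraction keeps the fewest decimal places: 4.704 → 3 decimal places, 4.4 → 1 decimal place; limit is 1.
Rounded to 1 decimal place: 0.3 s.

0.3 s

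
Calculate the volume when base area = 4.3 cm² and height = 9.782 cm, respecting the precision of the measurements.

42 cm³

volume = 4.3 cm² × 9.782 cm = 42.0626 cm³.
4.3 has 2 significant figures; 9.782 has 4.
Division/multiplication keeps the fewest: 2 significant figures.
Rounded: 42 cm³.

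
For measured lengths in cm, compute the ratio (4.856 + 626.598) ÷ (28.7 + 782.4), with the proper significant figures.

0.7785

4.856 + 626.598 = 631.454, limited to 3 d.p. → 6 s.f.; 28.7 + 782.4 = 811.1, limited to 1 d.p. → 4 s.f.
Carrying full precision, 631.454 ÷ 811.1 = 0.778515596104…; keep min(6, 4) = 4 s.f.
Rounded to 4 significant figures: 0.7785.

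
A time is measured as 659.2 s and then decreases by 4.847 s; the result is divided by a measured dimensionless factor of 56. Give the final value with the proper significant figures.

12 s

659.2 s − 4.847 s = 654.353 s; the difference is limited to 1 decimal place (4 s.f.).
Carrying full precision, 654.353 ÷ 56 = 11.684875 s; 56 has 2 s.f., so the result keeps min(4, 2) = 2 s.f.
Rounded to 2 significant figures: 12 s.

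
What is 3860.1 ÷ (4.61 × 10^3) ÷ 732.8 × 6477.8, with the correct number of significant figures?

3860.1 ÷ (4.61 × 10^3) ÷ 732.8 × 6477.8 = 7.40184020048…
Multiplication/division keeps the fewest significant figures: 3860.1 → 5 s.f., 4.61 × 10^3 → 3 s.f., 732.8 → 4 s.f., 6477.8 → 5 s.f.; limit is 3.
Rounded to 3 significant figures: 7.40.

7.40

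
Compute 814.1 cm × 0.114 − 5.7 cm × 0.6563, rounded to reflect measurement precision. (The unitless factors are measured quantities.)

89.1 cm

814.1 × 0.114 = 92.8074 → 92.8 cm (3 s.f., last digit at the 10^-1 place).
5.7 × 0.6563 = 3.74091 → 3.7 cm (2 s.f., last digit at the 10^-1 place).
Difference: 89.06649 cm; keep the coarser place, 10^-1.
Result: 89.1 cm.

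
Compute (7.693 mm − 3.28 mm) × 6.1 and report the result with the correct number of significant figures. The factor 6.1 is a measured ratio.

7.693 mm − 3.28 mm = 4.413 mm; the difference is limited to 2 decimal places (3 s.f.).
Carrying full precision, 4.413 × 6.1 = 26.9193 mm; 6.1 has 2 s.f., so the result keeps min(3, 2) = 2 s.f.
Rounded to 2 significant figures: 27 mm.

27 mm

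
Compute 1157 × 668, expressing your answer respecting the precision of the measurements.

7.73 × 10^5

1157 × 668 = 772876
Multiplication/division keeps the fewest significant figures: 1157 → 4 s.f., 668 → 3 s.f.; limit is 3.
Rounded to 3 significant figures: 7.73 × 10^5.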